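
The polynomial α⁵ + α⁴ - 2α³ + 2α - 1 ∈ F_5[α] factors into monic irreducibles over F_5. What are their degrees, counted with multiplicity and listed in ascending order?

Write h(α) = α⁵ + α⁴ - 2α³ + 2α - 1.
Roots in F_5: h(0) = 4; h(1) = 1; h(2) = 0 → root; h(3) = 0 → root; h(4) = 4.
Linear factors from roots: (α - 2), (α + 2).
Complete factorization: h(α) = (α + 2)·(α - 2)^2·(α² - 2α - 2).
Factor degrees with multiplicity: 1 + 1 + 1 + 2 = 5.

1, 1, 1, 2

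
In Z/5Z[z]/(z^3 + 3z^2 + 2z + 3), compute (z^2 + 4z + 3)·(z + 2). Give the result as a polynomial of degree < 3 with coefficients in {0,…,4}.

Multiply in Z/5Z[z]: (z^2 + 4z + 3)·(z + 2) = z^3 + z^2 + z + 1.
Reduce using z^3 ≡ 2z^2 + 3z + 2 (mod z^3 + 3z^2 + 2z + 3).
Reduced: 3z^2 + 4z + 3.

3z^2 + 4z + 3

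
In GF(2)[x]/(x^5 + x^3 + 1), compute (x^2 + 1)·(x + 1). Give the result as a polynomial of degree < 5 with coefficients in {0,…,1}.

x^3 + x^2 + x + 1

Multiply in GF(2)[x]: (x^2 + 1)·(x + 1) = x^3 + x^2 + x + 1.
Reduced: x^3 + x^2 + x + 1.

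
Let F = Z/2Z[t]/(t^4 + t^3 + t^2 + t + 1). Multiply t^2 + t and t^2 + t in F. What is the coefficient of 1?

Multiply in Z/2Z[t]: (t^2 + t)·(t^2 + t) = t^4 + t^2.
Reduce using t^4 ≡ t^3 + t^2 + t + 1 (mod t^4 + t^3 + t^2 + t + 1).
Reduced: t^3 + t + 1.

1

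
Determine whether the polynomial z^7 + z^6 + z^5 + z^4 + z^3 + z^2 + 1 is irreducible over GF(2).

Yes

Write P(z) = z^7 + z^6 + z^5 + z^4 + z^3 + z^2 + 1.
Check for roots in GF(2): P(0) = 1; P(1) = 1.
No roots, so no linear factors.
Monic irreducibles of degree 2 over GF(2): z^2 + z + 1.
None of them divide P (all give nonzero remainder).
Monic irreducibles of degree 3 over GF(2): z^3 + z + 1, z^3 + z^2 + 1.
None of them divide P (all give nonzero remainder).
No irreducible factor of degree ≤ 3 exists, so P is irreducible over GF(2).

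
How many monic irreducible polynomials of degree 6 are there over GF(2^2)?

670

x^(4^6) − x is the product of all monic irreducibles of degree dividing 6; Möbius inversion gives N = (1/6) Σ μ(6/d)·4^d.
Divisors of 6: 1, 2, 3, 6; μ(6/d) for each: 1, -1, -1, 1.
Σ = 4^1 − 4^2 − 4^3 + 4^6 = 4020.
N = 4020/6 = 670.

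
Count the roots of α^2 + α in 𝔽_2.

Write h(α) = α^2 + α.
Evaluate at each of the 2 elements of 𝔽_2:
h(0) = 0 → root; h(1) = 0 → root.
Roots: {0, 1}.

2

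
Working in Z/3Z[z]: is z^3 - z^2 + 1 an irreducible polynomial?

Yes

Write m(z) = z^3 - z^2 + 1.
Check for roots in Z/3Z: m(0) = 1; m(1) = 1; m(2) = 2.
No roots. A degree-3 polynomial over a field with no linear factor is irreducible.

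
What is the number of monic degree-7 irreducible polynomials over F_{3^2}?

683280

The number of monic irreducibles of degree 7 over GF(9) is (1/7)·Σ_{d∣7} μ(7/d) 9^d.
Divisors of 7: 1, 7; μ(7/d) for each: -1, 1.
Σ = − 9^1 + 9^7 = 4782960.
N = 4782960/7 = 683280.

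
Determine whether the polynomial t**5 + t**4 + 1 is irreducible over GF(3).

No

Write P(t) = t**5 + t**4 + 1.
Check for roots in GF(3): P(0) = 1; P(1) = 0 → root; P(2) = 1.
P(1) = 0, so (t − 1) divides P(t); P is reducible.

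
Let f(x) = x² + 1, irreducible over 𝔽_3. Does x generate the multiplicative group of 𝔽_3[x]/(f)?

No

|GF(3^2)^×| = 3^2 − 1 = 8. Prime factorization: 8 = 2^3.
f is primitive ⇔ x has order 8 in GF(3)[x]/(f), i.e. x^(8/q) ≠ 1 for each prime q | 8.
x^(4) mod f = 1
Since x^(4) = 1, the order of x divides 4 < 8; not primitive.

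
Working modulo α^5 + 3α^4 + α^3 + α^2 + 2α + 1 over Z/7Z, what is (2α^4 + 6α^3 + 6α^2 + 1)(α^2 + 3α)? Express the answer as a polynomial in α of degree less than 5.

Multiply in Z/7Z[α]: (2α^4 + 6α^3 + 6α^2 + 1)·(α^2 + 3α) = 2α^6 + 5α^5 + 3α^4 + 4α^3 + α^2 + 3α.
Reduce using α^5 ≡ 4α^4 + 6α^3 + 6α^2 + 5α + 6 (mod α^5 + 3α^4 + α^3 + α^2 + 2α + 1).
Reduced: 4α^4 + 3α^3 + 5α^2 + 3α + 1.

4α^4 + 3α^3 + 5α^2 + 3α + 1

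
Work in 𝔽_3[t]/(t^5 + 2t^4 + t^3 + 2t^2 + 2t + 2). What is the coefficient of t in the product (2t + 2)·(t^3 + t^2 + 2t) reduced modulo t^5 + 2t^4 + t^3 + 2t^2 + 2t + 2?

1

Multiply in 𝔽_3[t]: (2t + 2)·(t^3 + t^2 + 2t) = 2t^4 + t^3 + t.
Reduced: 2t^4 + t^3 + t.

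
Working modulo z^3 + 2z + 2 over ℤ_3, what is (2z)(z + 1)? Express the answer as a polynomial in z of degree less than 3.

Multiply in ℤ_3[z]: (2z)·(z + 1) = 2z^2 + 2z.
Reduced: 2z^2 + 2z.

2z^2 + 2z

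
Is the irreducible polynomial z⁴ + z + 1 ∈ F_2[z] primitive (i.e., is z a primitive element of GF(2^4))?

Yes

Write f(z) = z⁴ + z + 1.
|GF(2^4)^×| = 2^4 − 1 = 15. Prime factorization: 15 = 3·5.
f is primitive ⇔ z has order 15 in GF(2)[z]/(f), i.e. z^(15/q) ≠ 1 for each prime q | 15.
z^(5) mod f = z² + z.
z^(3) mod f = z³.
None equal 1, so z has full order 15; f is primitive.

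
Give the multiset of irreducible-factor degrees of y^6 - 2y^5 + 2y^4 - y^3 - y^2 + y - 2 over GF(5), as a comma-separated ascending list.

Write g(y) = y^6 - 2y^5 + 2y^4 - y^3 - y^2 + y - 2.
Roots in GF(5): g(0) = 3; g(1) = 3; g(2) = 0 → root; g(3) = 0 → root; g(4) = 2.
Linear factors from roots: (y - 2), (y + 2).
Complete factorization: g(y) = (y + 2)·(y - 2)·(y^2 + 2)·(y^2 - 2y - 1).
Factor degrees with multiplicity: 1 + 1 + 2 + 2 = 6.

1, 1, 2, 2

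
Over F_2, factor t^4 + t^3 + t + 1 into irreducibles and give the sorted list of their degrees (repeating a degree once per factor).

Write h(t) = t^4 + t^3 + t + 1.
Roots in F_2: h(0) = 1; h(1) = 0 → root.
Linear factors from roots: (t + 1).
Complete factorization: h(t) = (t + 1)^2·(t^2 + t + 1).
Factor degrees with multiplicity: 1 + 1 + 2 = 4.

1, 1, 2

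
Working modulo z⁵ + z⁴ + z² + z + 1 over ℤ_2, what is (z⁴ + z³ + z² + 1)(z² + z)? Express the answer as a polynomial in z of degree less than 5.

Multiply in ℤ_2[z]: (z⁴ + z³ + z² + 1)·(z² + z) = z⁶ + z³ + z² + z.
Reduce using z⁵ ≡ z⁴ + z² + z + 1 (mod z⁵ + z⁴ + z² + z + 1).
Reduced: z⁴ + z² + z + 1.

z^4 + z^2 + z + 1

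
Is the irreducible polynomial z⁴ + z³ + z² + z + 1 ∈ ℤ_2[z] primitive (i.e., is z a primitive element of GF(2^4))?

No

Write f(z) = z⁴ + z³ + z² + z + 1.
|GF(2^4)^×| = 2^4 − 1 = 15. Prime factorization: 15 = 3·5.
f is primitive ⇔ z has order 15 in GF(2)[z]/(f), i.e. z^(15/q) ≠ 1 for each prime q | 15.
z^(5) mod f = 1
z^(3) mod f = z³.
Since z^(5) = 1, the order of z divides 5 < 15; not primitive.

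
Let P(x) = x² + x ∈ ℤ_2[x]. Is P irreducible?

No

Check for roots in ℤ_2: P(0) = 0 → root; P(1) = 0 → root.
P(0) = 0, so (x) divides P(x); P is reducible.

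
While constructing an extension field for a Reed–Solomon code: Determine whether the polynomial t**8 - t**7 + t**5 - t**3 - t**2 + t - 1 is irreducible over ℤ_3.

Write g(t) = t**8 - t**7 + t**5 - t**3 - t**2 + t - 1.
Check for roots in ℤ_3: g(0) = 2; g(1) = 2; g(2) = 2.
No roots, so no linear factors.
Monic irreducibles of degree 2 over GF(3): t**2 + 1, t**2 + t - 1, t**2 - t - 1.
None of them divide g (all give nonzero remainder).
Degree-3 irreducible divisors: test the 8 monic irreducibles of degree 3 over GF(3).
None of them divide g (all give nonzero remainder).
Degree-4 irreducible divisors: test the 18 monic irreducibles of degree 4 over GF(3).
None of them divide g (all give nonzero remainder).
No irreducible factor of degree ≤ 4 exists, so g is irreducible over GF(3).

Yes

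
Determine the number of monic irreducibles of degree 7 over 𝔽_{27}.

The number of monic irreducibles of degree 7 over GF(27) is (1/7)·Σ_{d∣7} μ(7/d) 27^d.
Divisors of 7: 1, 7; μ(7/d) for each: -1, 1.
Σ = − 27^1 + 27^7 = 10460353176.
N = 10460353176/7 = 1494336168.

1494336168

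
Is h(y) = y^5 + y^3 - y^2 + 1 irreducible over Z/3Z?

Yes

Check for roots in Z/3Z: h(0) = 1; h(1) = 2; h(2) = 1.
No roots, so no linear factors.
Monic irreducibles of degree 2 over GF(3): y^2 + 1, y^2 + y - 1, y^2 - y - 1.
None of them divide h (all give nonzero remainder).
No irreducible factor of degree ≤ 2 exists, so h is irreducible over GF(3).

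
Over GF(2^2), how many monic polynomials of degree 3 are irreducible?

20

x^(4^3) − x is the product of all monic irreducibles of degree dividing 3; Möbius inversion gives N = (1/3) Σ μ(3/d)·4^d.
Divisors of 3: 1, 3; μ(3/d) for each: -1, 1.
Σ = − 4^1 + 4^3 = 60.
N = 60/3 = 20.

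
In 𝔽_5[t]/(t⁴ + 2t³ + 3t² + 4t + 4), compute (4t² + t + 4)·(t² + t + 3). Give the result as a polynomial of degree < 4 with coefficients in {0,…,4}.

2t^3 + t + 1

Multiply in 𝔽_5[t]: (4t² + t + 4)·(t² + t + 3) = 4t⁴ + 2t² + 2t + 2.
Reduce using t⁴ ≡ 3t³ + 2t² + t + 1 (mod t⁴ + 2t³ + 3t² + 4t + 4).
Reduced: 2t³ + t + 1.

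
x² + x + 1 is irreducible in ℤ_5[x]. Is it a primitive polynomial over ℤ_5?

No

Write f(x) = x² + x + 1.
|GF(5^2)^×| = 5^2 − 1 = 24. Prime factorization: 24 = 2^3·3.
f is primitive ⇔ x has order 24 in GF(5)[x]/(f), i.e. x^(24/q) ≠ 1 for each prime q | 24.
x^(12) mod f = 1
x^(8) mod f = 4x + 4.
Since x^(12) = 1, the order of x divides 12 < 24; not primitive.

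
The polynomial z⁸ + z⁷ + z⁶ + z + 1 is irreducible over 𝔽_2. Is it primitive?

Yes

Write f(z) = z⁸ + z⁷ + z⁶ + z + 1.
|GF(2^8)^×| = 2^8 − 1 = 255. Prime factorization: 255 = 3·5·17.
f is primitive ⇔ z has order 255 in GF(2)[z]/(f), i.e. z^(255/q) ≠ 1 for each prime q | 255.
z^(85) mod f = z⁷ + z⁵ + z³ + z².
z^(51) mod f = z⁷ + z⁴ + z + 1.
z^(15) mod f = z⁷ + z⁶ + z⁵ + z³ + z² + z.
None equal 1, so z has full order 255; f is primitive.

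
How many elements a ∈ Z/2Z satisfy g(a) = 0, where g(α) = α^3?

1

Evaluate at each of the 2 elements of Z/2Z:
g(0) = 0 → root; g(1) = 1.
Roots: {0}.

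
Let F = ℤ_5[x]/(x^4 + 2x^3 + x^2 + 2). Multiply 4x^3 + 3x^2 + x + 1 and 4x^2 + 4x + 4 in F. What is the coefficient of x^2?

4

Multiply in ℤ_5[x]: (4x^3 + 3x^2 + x + 1)·(4x^2 + 4x + 4) = x^5 + 3x^4 + 2x^3 + 3x + 4.
Reduce using x^4 ≡ 3x^3 + 4x^2 + 3 (mod x^4 + 2x^3 + x^2 + 2).
Reduced: 4x^3 + 4x^2 + x + 2.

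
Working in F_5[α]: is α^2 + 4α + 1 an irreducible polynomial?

Write g(α) = α^2 + 4α + 1.
Check for roots in F_5: g(0) = 1; g(1) = 1; g(2) = 3; g(3) = 2; g(4) = 3.
No roots. A degree-2 polynomial over a field with no linear factor is irreducible.

Yes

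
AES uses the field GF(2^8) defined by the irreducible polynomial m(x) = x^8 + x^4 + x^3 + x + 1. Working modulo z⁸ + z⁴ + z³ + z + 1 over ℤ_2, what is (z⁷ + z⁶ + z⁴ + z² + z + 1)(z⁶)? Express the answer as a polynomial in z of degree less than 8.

z^6 + z^4 + 1

Multiply in ℤ_2[z]: (z⁷ + z⁶ + z⁴ + z² + z + 1)·(z⁶) = z¹³ + z¹² + z¹⁰ + z⁸ + z⁷ + z⁶.
Reduce using z⁸ ≡ z⁴ + z³ + z + 1 (mod z⁸ + z⁴ + z³ + z + 1).
Reduced: z⁶ + z⁴ + 1.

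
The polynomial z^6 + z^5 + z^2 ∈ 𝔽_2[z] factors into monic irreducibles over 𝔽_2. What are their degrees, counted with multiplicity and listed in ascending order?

1, 1, 4

Write f(z) = z^6 + z^5 + z^2.
Roots in 𝔽_2: f(0) = 0 → root; f(1) = 1.
Linear factors from roots: (z).
Complete factorization: f(z) = (z)^2·(z^4 + z^3 + 1).
Factor degrees with multiplicity: 1 + 1 + 4 = 6.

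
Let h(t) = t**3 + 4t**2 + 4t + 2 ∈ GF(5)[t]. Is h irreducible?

Yes

Check for roots in GF(5): h(0) = 2; h(1) = 1; h(2) = 4; h(3) = 2; h(4) = 1.
No roots. A degree-3 polynomial over a field with no linear factor is irreducible.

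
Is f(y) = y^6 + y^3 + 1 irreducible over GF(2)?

Check for roots in GF(2): f(0) = 1; f(1) = 1.
No roots, so no linear factors.
Monic irreducibles of degree 2 over GF(2): y^2 + y + 1.
None of them divide f (all give nonzero remainder).
Monic irreducibles of degree 3 over GF(2): y^3 + y + 1, y^3 + y^2 + 1.
None of them divide f (all give nonzero remainder).
No irreducible factor of degree ≤ 3 exists, so f is irreducible over GF(2).

Yes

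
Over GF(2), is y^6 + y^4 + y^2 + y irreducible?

Write P(y) = y^6 + y^4 + y^2 + y.
Check for roots in GF(2): P(0) = 0 → root; P(1) = 0 → root.
P(0) = 0, so (y) divides P(y); P is reducible.

No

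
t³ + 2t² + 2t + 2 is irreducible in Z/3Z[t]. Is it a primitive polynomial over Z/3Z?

No

Write f(t) = t³ + 2t² + 2t + 2.
|GF(3^3)^×| = 3^3 − 1 = 26. Prime factorization: 26 = 2·13.
f is primitive ⇔ t has order 26 in GF(3)[t]/(f), i.e. t^(26/q) ≠ 1 for each prime q | 26.
t^(13) mod f = 1
t^(2) mod f = t².
Since t^(13) = 1, the order of t divides 13 < 26; not primitive.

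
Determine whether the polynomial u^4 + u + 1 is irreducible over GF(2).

Yes

Write P(u) = u^4 + u + 1.
Check for roots in GF(2): P(0) = 1; P(1) = 1.
No roots, so no linear factors.
Monic irreducibles of degree 2 over GF(2): u^2 + u + 1.
None of them divide P (all give nonzero remainder).
No irreducible factor of degree ≤ 2 exists, so P is irreducible over GF(2).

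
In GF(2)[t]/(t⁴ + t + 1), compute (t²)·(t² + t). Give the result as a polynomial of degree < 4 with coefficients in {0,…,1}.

Multiply in GF(2)[t]: (t²)·(t² + t) = t⁴ + t³.
Reduce using t⁴ ≡ t + 1 (mod t⁴ + t + 1).
Reduced: t³ + t + 1.

t^3 + t + 1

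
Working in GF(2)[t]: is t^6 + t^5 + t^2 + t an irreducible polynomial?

Write f(t) = t^6 + t^5 + t^2 + t.
Check for roots in GF(2): f(0) = 0 → root; f(1) = 0 → root.
f(0) = 0, so (t) divides f(t); f is reducible.

No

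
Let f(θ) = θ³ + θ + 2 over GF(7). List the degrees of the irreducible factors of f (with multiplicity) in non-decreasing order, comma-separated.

Linear factors from roots: (θ + 3), (θ + 1).
Complete factorization: f(θ) = (θ + 1)·(θ + 3)^2.
Factor degrees with multiplicity: 1 + 1 + 1 = 3.

1, 1, 1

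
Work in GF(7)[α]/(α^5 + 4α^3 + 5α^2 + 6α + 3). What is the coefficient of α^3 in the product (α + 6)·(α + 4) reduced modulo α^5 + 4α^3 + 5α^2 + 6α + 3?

Multiply in GF(7)[α]: (α + 6)·(α + 4) = α^2 + 3α + 3.
Reduced: α^2 + 3α + 3.

0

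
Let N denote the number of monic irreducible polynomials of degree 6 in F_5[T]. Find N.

2580

x^(5^6) − x is the product of all monic irreducibles of degree dividing 6; Möbius inversion gives N = (1/6) Σ μ(6/d)·5^d.
Divisors of 6: 1, 2, 3, 6; μ(6/d) for each: 1, -1, -1, 1.
Σ = 5^1 − 5^2 − 5^3 + 5^6 = 15480.
N = 15480/6 = 2580.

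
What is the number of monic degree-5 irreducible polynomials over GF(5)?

624

By the necklace-counting formula, N_5(5) = (1/5) Σ_{d|5} μ(5/d)·5^d.
Divisors of 5: 1, 5; μ(5/d) for each: -1, 1.
Σ = − 5^1 + 5^5 = 3120.
N = 3120/5 = 624.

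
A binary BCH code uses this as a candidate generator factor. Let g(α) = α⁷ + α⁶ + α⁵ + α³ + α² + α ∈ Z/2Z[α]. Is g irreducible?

Check for roots in Z/2Z: g(0) = 0 → root; g(1) = 0 → root.
g(0) = 0, so (α) divides g(α); g is reducible.

No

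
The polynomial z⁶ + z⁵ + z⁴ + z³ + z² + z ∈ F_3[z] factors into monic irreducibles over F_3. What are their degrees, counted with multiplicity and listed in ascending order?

1, 1, 1, 1, 1, 1

Write g(z) = z⁶ + z⁵ + z⁴ + z³ + z² + z.
Roots in F_3: g(0) = 0 → root; g(1) = 0 → root; g(2) = 0 → root.
Linear factors from roots: (z), (z + 2), (z + 1).
Complete factorization: g(z) = (z)·(z + 2)^2·(z + 1)^3.
Factor degrees with multiplicity: 1 + 1 + 1 + 1 + 1 + 1 = 6.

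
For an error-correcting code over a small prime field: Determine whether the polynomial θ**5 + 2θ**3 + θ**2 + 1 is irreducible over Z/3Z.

Yes

Write f(θ) = θ**5 + 2θ**3 + θ**2 + 1.
Check for roots in Z/3Z: f(0) = 1; f(1) = 2; f(2) = 2.
No roots, so no linear factors.
Monic irreducibles of degree 2 over GF(3): θ**2 + 1, θ**2 + θ + 2, θ**2 + 2θ + 2.
None of them divide f (all give nonzero remainder).
No irreducible factor of degree ≤ 2 exists, so f is irreducible over GF(3).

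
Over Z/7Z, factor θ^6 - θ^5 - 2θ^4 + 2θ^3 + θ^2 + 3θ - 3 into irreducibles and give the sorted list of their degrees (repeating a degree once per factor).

1, 2, 3

Write h(θ) = θ^6 - θ^5 - 2θ^4 + 2θ^3 + θ^2 + 3θ - 3.
Linear factors from roots: (θ + 1).
Complete factorization: h(θ) = (θ + 1)·(θ^2 + 1)·(θ^3 - 2θ^2 - θ - 3).
Factor degrees with multiplicity: 1 + 2 + 3 = 6.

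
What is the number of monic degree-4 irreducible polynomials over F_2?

3

Gauss's count: N_{2}(4) = (1/4) Σ_{d|4} μ(4/d)·2^d.
Divisors of 4: 1, 2, 4; μ(4/d) for each: 0, -1, 1.
Σ = − 2^2 + 2^4 = 12.
N = 12/4 = 3.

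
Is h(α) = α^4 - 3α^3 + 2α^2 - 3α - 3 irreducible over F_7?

Check for roots in F_7: h(0) = 4; h(1) = 1; h(2) = 5; h(3) = 6; h(4) = 4; h(5) = 2; h(6) = 6.
No roots, so no linear factors.
Degree-2 irreducible divisors: test the 21 monic irreducibles of degree 2 over GF(7).
None of them divide h (all give nonzero remainder).
No irreducible factor of degree ≤ 2 exists, so h is irreducible over GF(7).

Yes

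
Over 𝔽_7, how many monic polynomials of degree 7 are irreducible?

Gauss's count: N_{7}(7) = (1/7) Σ_{d|7} μ(7/d)·7^d.
Divisors of 7: 1, 7; μ(7/d) for each: -1, 1.
Σ = − 7^1 + 7^7 = 823536.
N = 823536/7 = 117648.

117648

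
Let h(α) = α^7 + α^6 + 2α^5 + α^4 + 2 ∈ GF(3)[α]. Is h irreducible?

Yes

Check for roots in GF(3): h(0) = 2; h(1) = 1; h(2) = 1.
No roots, so no linear factors.
Monic irreducibles of degree 2 over GF(3): α^2 + 1, α^2 + α + 2, α^2 + 2α + 2.
None of them divide h (all give nonzero remainder).
Degree-3 irreducible divisors: test the 8 monic irreducibles of degree 3 over GF(3).
None of them divide h (all give nonzero remainder).
No irreducible factor of degree ≤ 3 exists, so h is irreducible over GF(3).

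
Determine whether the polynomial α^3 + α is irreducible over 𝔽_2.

No

Write g(α) = α^3 + α.
Check for roots in 𝔽_2: g(0) = 0 → root; g(1) = 0 → root.
g(0) = 0, so (α) divides g(α); g is reducible.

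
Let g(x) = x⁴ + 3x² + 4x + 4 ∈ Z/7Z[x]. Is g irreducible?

Yes

Check for roots in Z/7Z: g(0) = 4; g(1) = 5; g(2) = 5; g(3) = 5; g(4) = 2; g(5) = 3; g(6) = 4.
No roots, so no linear factors.
Degree-2 irreducible divisors: test the 21 monic irreducibles of degree 2 over GF(7).
None of them divide g (all give nonzero remainder).
No irreducible factor of degree ≤ 2 exists, so g is irreducible over GF(7).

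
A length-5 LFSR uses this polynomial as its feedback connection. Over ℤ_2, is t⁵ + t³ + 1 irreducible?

Yes

Write P(t) = t⁵ + t³ + 1.
Check for roots in ℤ_2: P(0) = 1; P(1) = 1.
No roots, so no linear factors.
Monic irreducibles of degree 2 over GF(2): t² + t + 1.
None of them divide P (all give nonzero remainder).
No irreducible factor of degree ≤ 2 exists, so P is irreducible over GF(2).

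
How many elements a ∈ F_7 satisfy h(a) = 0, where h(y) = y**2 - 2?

Evaluate at each of the 7 elements of F_7:
h(0) = 5; h(1) = 6; h(2) = 2; h(3) = 0 → root; h(4) = 0 → root; h(5) = 2; h(6) = 6.
Roots: {3, 4}.

2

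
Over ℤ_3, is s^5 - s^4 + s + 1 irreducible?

Write m(s) = s^5 - s^4 + s + 1.
Check for roots in ℤ_3: m(0) = 1; m(1) = 2; m(2) = 1.
No roots, so no linear factors.
Monic irreducibles of degree 2 over GF(3): s^2 + 1, s^2 + s - 1, s^2 - s - 1.
None of them divide m (all give nonzero remainder).
No irreducible factor of degree ≤ 2 exists, so m is irreducible over GF(3).

Yes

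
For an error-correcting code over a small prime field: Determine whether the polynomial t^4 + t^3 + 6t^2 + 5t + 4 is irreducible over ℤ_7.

Write f(t) = t^4 + t^3 + 6t^2 + 5t + 4.
Check for roots in ℤ_7: f(0) = 4; f(1) = 3; f(2) = 6; f(3) = 6; f(4) = 6; f(5) = 5; f(6) = 5.
No roots, so no linear factors.
Degree-2 irreducible divisors: test the 21 monic irreducibles of degree 2 over GF(7).
None of them divide f (all give nonzero remainder).
No irreducible factor of degree ≤ 2 exists, so f is irreducible over GF(7).

Yes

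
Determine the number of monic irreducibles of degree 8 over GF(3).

By the necklace-counting formula, N_3(8) = (1/8) Σ_{d|8} μ(8/d)·3^d.
Divisors of 8: 1, 2, 4, 8; μ(8/d) for each: 0, 0, -1, 1.
Σ = − 3^4 + 3^8 = 6480.
N = 6480/8 = 810.

810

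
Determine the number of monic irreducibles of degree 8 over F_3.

810

Gauss's count: N_{3}(8) = (1/8) Σ_{d|8} μ(8/d)·3^d.
Divisors of 8: 1, 2, 4, 8; μ(8/d) for each: 0, 0, -1, 1.
Σ = − 3^4 + 3^8 = 6480.
N = 6480/8 = 810.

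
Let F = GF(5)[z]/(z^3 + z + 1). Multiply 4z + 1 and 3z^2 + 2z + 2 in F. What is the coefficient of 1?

Multiply in GF(5)[z]: (4z + 1)·(3z^2 + 2z + 2) = 2z^3 + z^2 + 2.
Reduce using z^3 ≡ 4z + 4 (mod z^3 + z + 1).
Reduced: z^2 + 3z.

0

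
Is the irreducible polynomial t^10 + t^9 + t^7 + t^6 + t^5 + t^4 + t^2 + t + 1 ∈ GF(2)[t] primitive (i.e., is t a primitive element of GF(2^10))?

Write f(t) = t^10 + t^9 + t^7 + t^6 + t^5 + t^4 + t^2 + t + 1.
|GF(2^10)^×| = 2^10 − 1 = 1023. Prime factorization: 1023 = 3·11·31.
f is primitive ⇔ t has order 1023 in GF(2)[t]/(f), i.e. t^(1023/q) ≠ 1 for each prime q | 1023.
t^(341) mod f = 1
t^(93) mod f = t^9 + t^6 + t^4 + t^3 + t^2 + t + 1.
t^(33) mod f = t^9 + t^4 + t.
Since t^(341) = 1, the order of t divides 341 < 1023; not primitive.

No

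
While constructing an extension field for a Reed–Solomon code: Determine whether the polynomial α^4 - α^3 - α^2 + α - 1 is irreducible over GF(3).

Yes

Write h(α) = α^4 - α^3 - α^2 + α - 1.
Check for roots in GF(3): h(0) = 2; h(1) = 2; h(2) = 2.
No roots, so no linear factors.
Monic irreducibles of degree 2 over GF(3): α^2 + 1, α^2 + α - 1, α^2 - α - 1.
None of them divide h (all give nonzero remainder).
No irreducible factor of degree ≤ 2 exists, so h is irreducible over GF(3).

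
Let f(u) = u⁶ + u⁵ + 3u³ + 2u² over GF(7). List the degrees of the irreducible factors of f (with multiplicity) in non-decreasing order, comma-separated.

1, 1, 1, 1, 2

Linear factors from roots: (u), (u + 6), (u + 4).
Complete factorization: f(u) = (u + 4)·(u + 6)·(u)^2·(u² + 5u + 3).
Factor degrees with multiplicity: 1 + 1 + 1 + 1 + 2 = 6.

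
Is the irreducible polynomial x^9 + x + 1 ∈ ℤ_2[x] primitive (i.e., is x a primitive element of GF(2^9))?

No

Write f(x) = x^9 + x + 1.
|GF(2^9)^×| = 2^9 − 1 = 511. Prime factorization: 511 = 7·73.
f is primitive ⇔ x has order 511 in GF(2)[x]/(f), i.e. x^(511/q) ≠ 1 for each prime q | 511.
x^(73) mod f = 1
x^(7) mod f = x^7.
Since x^(73) = 1, the order of x divides 73 < 511; not primitive.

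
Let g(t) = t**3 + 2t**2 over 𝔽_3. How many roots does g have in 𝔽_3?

2

Evaluate at each of the 3 elements of 𝔽_3:
g(0) = 0 → root; g(1) = 0 → root; g(2) = 1.
Roots: {0, 1}.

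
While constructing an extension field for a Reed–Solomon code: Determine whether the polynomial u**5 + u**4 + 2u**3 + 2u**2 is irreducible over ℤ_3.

Write f(u) = u**5 + u**4 + 2u**3 + 2u**2.
Check for roots in ℤ_3: f(0) = 0 → root; f(1) = 0 → root; f(2) = 0 → root.
f(0) = 0, so (u) divides f(u); f is reducible.

No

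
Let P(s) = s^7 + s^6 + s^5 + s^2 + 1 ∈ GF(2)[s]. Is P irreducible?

Yes

Check for roots in GF(2): P(0) = 1; P(1) = 1.
No roots, so no linear factors.
Monic irreducibles of degree 2 over GF(2): s^2 + s + 1.
None of them divide P (all give nonzero remainder).
Monic irreducibles of degree 3 over GF(2): s^3 + s + 1, s^3 + s^2 + 1.
None of them divide P (all give nonzero remainder).
No irreducible factor of degree ≤ 3 exists, so P is irreducible over GF(2).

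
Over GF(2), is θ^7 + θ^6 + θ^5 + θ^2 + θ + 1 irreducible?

Write f(θ) = θ^7 + θ^6 + θ^5 + θ^2 + θ + 1.
Check for roots in GF(2): f(0) = 1; f(1) = 0 → root.
f(1) = 0, so (θ − 1) divides f(θ); f is reducible.

No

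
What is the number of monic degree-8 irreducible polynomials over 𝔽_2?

30

x^(2^8) − x is the product of all monic irreducibles of degree dividing 8; Möbius inversion gives N = (1/8) Σ μ(8/d)·2^d.
Divisors of 8: 1, 2, 4, 8; μ(8/d) for each: 0, 0, -1, 1.
Σ = − 2^4 + 2^8 = 240.
N = 240/8 = 30.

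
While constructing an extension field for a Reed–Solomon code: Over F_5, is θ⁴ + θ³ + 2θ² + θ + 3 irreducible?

Write P(θ) = θ⁴ + θ³ + 2θ² + θ + 3.
Check for roots in F_5: P(0) = 3; P(1) = 3; P(2) = 2; P(3) = 2; P(4) = 4.
No roots, so no linear factors.
Degree-2 irreducible divisors: test the 10 monic irreducibles of degree 2 over GF(5).
None of them divide P (all give nonzero remainder).
No irreducible factor of degree ≤ 2 exists, so P is irreducible over GF(5).

Yes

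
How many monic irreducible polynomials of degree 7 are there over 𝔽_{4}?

2340

Gauss's count: N_{4}(7) = (1/7) Σ_{d|7} μ(7/d)·4^d.
Divisors of 7: 1, 7; μ(7/d) for each: -1, 1.
Σ = − 4^1 + 4^7 = 16380.
N = 16380/7 = 2340.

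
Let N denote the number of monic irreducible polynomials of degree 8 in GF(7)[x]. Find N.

Gauss's count: N_{7}(8) = (1/8) Σ_{d|8} μ(8/d)·7^d.
Divisors of 8: 1, 2, 4, 8; μ(8/d) for each: 0, 0, -1, 1.
Σ = − 7^4 + 7^8 = 5762400.
N = 5762400/8 = 720300.

720300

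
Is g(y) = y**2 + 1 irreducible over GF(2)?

Check for roots in GF(2): g(0) = 1; g(1) = 0 → root.
g(1) = 0, so (y − 1) divides g(y); g is reducible.

No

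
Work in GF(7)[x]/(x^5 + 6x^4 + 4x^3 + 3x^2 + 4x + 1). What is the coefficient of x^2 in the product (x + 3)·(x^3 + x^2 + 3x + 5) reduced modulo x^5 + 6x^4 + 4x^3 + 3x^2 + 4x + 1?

6

Multiply in GF(7)[x]: (x + 3)·(x^3 + x^2 + 3x + 5) = x^4 + 4x^3 + 6x^2 + 1.
Reduced: x^4 + 4x^3 + 6x^2 + 1.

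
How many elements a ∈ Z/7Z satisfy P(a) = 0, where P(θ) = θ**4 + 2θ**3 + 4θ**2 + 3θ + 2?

3

Evaluate at each of the 7 elements of Z/7Z:
P(0) = 2; P(1) = 5; P(2) = 0 → root; P(3) = 0 → root; P(4) = 0 → root; P(5) = 5; P(6) = 2.
Roots: {2, 3, 4}.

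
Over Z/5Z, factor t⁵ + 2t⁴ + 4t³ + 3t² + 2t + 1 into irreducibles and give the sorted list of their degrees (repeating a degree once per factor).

Write h(t) = t⁵ + 2t⁴ + 4t³ + 3t² + 2t + 1.
Roots in Z/5Z: h(0) = 1; h(1) = 3; h(2) = 3; h(3) = 2; h(4) = 4.
Complete factorization: h(t) = (t⁵ + 2t⁴ + 4t³ + 3t² + 2t + 1).
Factor degrees with multiplicity: 5 = 5.

5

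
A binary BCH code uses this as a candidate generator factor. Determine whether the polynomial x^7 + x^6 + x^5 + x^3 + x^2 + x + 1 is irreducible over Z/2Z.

Write f(x) = x^7 + x^6 + x^5 + x^3 + x^2 + x + 1.
Check for roots in Z/2Z: f(0) = 1; f(1) = 1.
No roots, so no linear factors.
Monic irreducibles of degree 2 over GF(2): x^2 + x + 1.
None of them divide f (all give nonzero remainder).
Monic irreducibles of degree 3 over GF(2): x^3 + x + 1, x^3 + x^2 + 1.
None of them divide f (all give nonzero remainder).
No irreducible factor of degree ≤ 3 exists, so f is irreducible over GF(2).

Yes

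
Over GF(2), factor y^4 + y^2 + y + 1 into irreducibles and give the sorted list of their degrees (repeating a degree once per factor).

1, 3

Write g(y) = y^4 + y^2 + y + 1.
Roots in GF(2): g(0) = 1; g(1) = 0 → root.
Linear factors from roots: (y + 1).
Complete factorization: g(y) = (y + 1)·(y^3 + y^2 + 1).
Factor degrees with multiplicity: 1 + 3 = 4.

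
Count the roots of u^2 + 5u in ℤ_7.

2

Write f(u) = u^2 + 5u.
Evaluate at each of the 7 elements of ℤ_7:
f(0) = 0 → root; f(1) = 6; f(2) = 0 → root; f(3) = 3; f(4) = 1; f(5) = 1; f(6) = 3.
Roots: {0, 2}.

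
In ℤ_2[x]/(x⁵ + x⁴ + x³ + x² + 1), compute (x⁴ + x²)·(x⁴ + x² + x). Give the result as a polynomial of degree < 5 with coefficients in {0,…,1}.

x^4 + x^3 + 1

Multiply in ℤ_2[x]: (x⁴ + x²)·(x⁴ + x² + x) = x⁸ + x⁵ + x⁴ + x³.
Reduce using x⁵ ≡ x⁴ + x³ + x² + 1 (mod x⁵ + x⁴ + x³ + x² + 1).
Reduced: x⁴ + x³ + 1.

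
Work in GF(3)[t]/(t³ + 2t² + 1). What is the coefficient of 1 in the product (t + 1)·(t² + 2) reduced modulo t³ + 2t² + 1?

Multiply in GF(3)[t]: (t + 1)·(t² + 2) = t³ + t² + 2t + 2.
Reduce using t³ ≡ t² + 2 (mod t³ + 2t² + 1).
Reduced: 2t² + 2t + 1.

1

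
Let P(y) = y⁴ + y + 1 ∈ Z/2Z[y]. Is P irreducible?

Check for roots in Z/2Z: P(0) = 1; P(1) = 1.
No roots, so no linear factors.
Monic irreducibles of degree 2 over GF(2): y² + y + 1.
None of them divide P (all give nonzero remainder).
No irreducible factor of degree ≤ 2 exists, so P is irreducible over GF(2).

Yes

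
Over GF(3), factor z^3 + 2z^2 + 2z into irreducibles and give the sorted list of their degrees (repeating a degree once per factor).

Write h(z) = z^3 + 2z^2 + 2z.
Roots in GF(3): h(0) = 0 → root; h(1) = 2; h(2) = 2.
Linear factors from roots: (z).
Complete factorization: h(z) = (z)·(z^2 + 2z + 2).
Factor degrees with multiplicity: 1 + 2 = 3.

1, 2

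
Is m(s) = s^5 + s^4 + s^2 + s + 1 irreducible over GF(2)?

Yes

Check for roots in GF(2): m(0) = 1; m(1) = 1.
No roots, so no linear factors.
Monic irreducibles of degree 2 over GF(2): s^2 + s + 1.
None of them divide m (all give nonzero remainder).
No irreducible factor of degree ≤ 2 exists, so m is irreducible over GF(2).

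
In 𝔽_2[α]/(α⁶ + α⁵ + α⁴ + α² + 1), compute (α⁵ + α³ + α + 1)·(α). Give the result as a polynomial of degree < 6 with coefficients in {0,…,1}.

Multiply in 𝔽_2[α]: (α⁵ + α³ + α + 1)·(α) = α⁶ + α⁴ + α² + α.
Reduce using α⁶ ≡ α⁵ + α⁴ + α² + 1 (mod α⁶ + α⁵ + α⁴ + α² + 1).
Reduced: α⁵ + α + 1.

α^5 + α + 1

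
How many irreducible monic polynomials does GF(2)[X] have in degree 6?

x^(2^6) − x is the product of all monic irreducibles of degree dividing 6; Möbius inversion gives N = (1/6) Σ μ(6/d)·2^d.
Divisors of 6: 1, 2, 3, 6; μ(6/d) for each: 1, -1, -1, 1.
Σ = 2^1 − 2^2 − 2^3 + 2^6 = 54.
N = 54/6 = 9.

9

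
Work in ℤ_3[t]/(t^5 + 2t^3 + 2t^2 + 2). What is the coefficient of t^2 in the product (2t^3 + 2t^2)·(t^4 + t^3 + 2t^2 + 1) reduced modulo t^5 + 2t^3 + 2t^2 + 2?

Multiply in ℤ_3[t]: (2t^3 + 2t^2)·(t^4 + t^3 + 2t^2 + 1) = 2t^7 + t^6 + t^4 + 2t^3 + 2t^2.
Reduce using t^5 ≡ t^3 + t^2 + 1 (mod t^5 + 2t^3 + 2t^2 + 2).
Reduced: t^4 + 2t^3 + t + 2.

0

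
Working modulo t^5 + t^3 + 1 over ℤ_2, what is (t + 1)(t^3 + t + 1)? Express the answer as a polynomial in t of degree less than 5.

t^4 + t^3 + t^2 + 1

Multiply in ℤ_2[t]: (t + 1)·(t^3 + t + 1) = t^4 + t^3 + t^2 + 1.
Reduced: t^4 + t^3 + t^2 + 1.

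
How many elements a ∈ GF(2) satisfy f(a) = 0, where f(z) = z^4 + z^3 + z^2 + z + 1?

Evaluate at each of the 2 elements of GF(2):
f(0) = 1; f(1) = 1.
No element is a root.

0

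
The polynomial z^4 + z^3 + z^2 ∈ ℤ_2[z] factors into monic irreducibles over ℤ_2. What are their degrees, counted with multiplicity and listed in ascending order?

Write h(z) = z^4 + z^3 + z^2.
Roots in ℤ_2: h(0) = 0 → root; h(1) = 1.
Linear factors from roots: (z).
Complete factorization: h(z) = (z)^2·(z^2 + z + 1).
Factor degrees with multiplicity: 1 + 1 + 2 = 4.

1, 1, 2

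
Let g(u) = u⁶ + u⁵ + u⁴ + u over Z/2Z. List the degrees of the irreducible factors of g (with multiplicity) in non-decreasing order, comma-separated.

Roots in Z/2Z: g(0) = 0 → root; g(1) = 0 → root.
Linear factors from roots: (u), (u + 1).
Complete factorization: g(u) = (u)·(u + 1)^2·(u³ + u² + 1).
Factor degrees with multiplicity: 1 + 1 + 1 + 3 = 6.

1, 1, 1, 3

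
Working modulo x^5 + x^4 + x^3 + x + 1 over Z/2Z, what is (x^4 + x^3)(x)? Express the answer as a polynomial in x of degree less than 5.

Multiply in Z/2Z[x]: (x^4 + x^3)·(x) = x^5 + x^4.
Reduce using x^5 ≡ x^4 + x^3 + x + 1 (mod x^5 + x^4 + x^3 + x + 1).
Reduced: x^3 + x + 1.

x^3 + x + 1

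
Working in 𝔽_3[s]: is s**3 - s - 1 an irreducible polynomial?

Write h(s) = s**3 - s - 1.
Check for roots in 𝔽_3: h(0) = 2; h(1) = 2; h(2) = 2.
No roots. A degree-3 polynomial over a field with no linear factor is irreducible.

Yes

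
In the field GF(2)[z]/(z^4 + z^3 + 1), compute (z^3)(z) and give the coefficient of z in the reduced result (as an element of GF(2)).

Multiply in GF(2)[z]: (z^3)·(z) = z^4.
Reduce using z^4 ≡ z^3 + 1 (mod z^4 + z^3 + 1).
Reduced: z^3 + 1.

0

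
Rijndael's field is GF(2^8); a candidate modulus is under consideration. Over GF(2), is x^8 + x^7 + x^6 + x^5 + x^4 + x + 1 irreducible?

Yes

Write f(x) = x^8 + x^7 + x^6 + x^5 + x^4 + x + 1.
Check for roots in GF(2): f(0) = 1; f(1) = 1.
No roots, so no linear factors.
Monic irreducibles of degree 2 over GF(2): x^2 + x + 1.
None of them divide f (all give nonzero remainder).
Monic irreducibles of degree 3 over GF(2): x^3 + x + 1, x^3 + x^2 + 1.
None of them divide f (all give nonzero remainder).
Monic irreducibles of degree 4 over GF(2): x^4 + x + 1, x^4 + x^3 + 1, x^4 + x^3 + x^2 + x + 1.
None of them divide f (all give nonzero remainder).
No irreducible factor of degree ≤ 4 exists, so f is irreducible over GF(2).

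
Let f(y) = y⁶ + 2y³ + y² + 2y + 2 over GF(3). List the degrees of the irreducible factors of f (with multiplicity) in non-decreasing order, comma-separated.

Roots in GF(3): f(0) = 2; f(1) = 2; f(2) = 0 → root.
Linear factors from roots: (y + 1).
Complete factorization: f(y) = (y + 1)^2·(y² + 1)·(y² + y + 2).
Factor degrees with multiplicity: 1 + 1 + 2 + 2 = 6.

1, 1, 2, 2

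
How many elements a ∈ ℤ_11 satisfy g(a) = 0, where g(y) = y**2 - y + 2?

2

Evaluate at each of the 11 elements of ℤ_11:
g(0) = 2; g(1) = 2; g(2) = 4; g(3) = 8; g(4) = 3; g(5) = 0 → root; g(6) = 10; g(7) = 0 → root; g(8) = 3; g(9) = 8; g(10) = 4.
Roots: {5, 7}.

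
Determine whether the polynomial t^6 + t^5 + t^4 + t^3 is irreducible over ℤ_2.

Write g(t) = t^6 + t^5 + t^4 + t^3.
Check for roots in ℤ_2: g(0) = 0 → root; g(1) = 0 → root.
g(0) = 0, so (t) divides g(t); g is reducible.

No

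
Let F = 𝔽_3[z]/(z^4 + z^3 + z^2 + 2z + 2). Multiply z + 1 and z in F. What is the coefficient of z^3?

Multiply in 𝔽_3[z]: (z + 1)·(z) = z^2 + z.
Reduced: z^2 + z.

0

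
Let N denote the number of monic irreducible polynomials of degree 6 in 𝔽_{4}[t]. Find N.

x^(4^6) − x is the product of all monic irreducibles of degree dividing 6; Möbius inversion gives N = (1/6) Σ μ(6/d)·4^d.
Divisors of 6: 1, 2, 3, 6; μ(6/d) for each: 1, -1, -1, 1.
Σ = 4^1 − 4^2 − 4^3 + 4^6 = 4020.
N = 4020/6 = 670.

670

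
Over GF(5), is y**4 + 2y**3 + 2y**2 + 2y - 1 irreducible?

Write P(y) = y**4 + 2y**3 + 2y**2 + 2y - 1.
Check for roots in GF(5): P(0) = 4; P(1) = 1; P(2) = 3; P(3) = 3; P(4) = 3.
No roots, so no linear factors.
Degree-2 irreducible divisors: test the 10 monic irreducibles of degree 2 over GF(5).
None of them divide P (all give nonzero remainder).
No irreducible factor of degree ≤ 2 exists, so P is irreducible over GF(5).

Yes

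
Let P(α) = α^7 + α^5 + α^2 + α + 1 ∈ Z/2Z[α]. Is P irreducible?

Check for roots in Z/2Z: P(0) = 1; P(1) = 1.
No roots, so no linear factors.
Monic irreducibles of degree 2 over GF(2): α^2 + α + 1.
None of them divide P (all give nonzero remainder).
Monic irreducibles of degree 3 over GF(2): α^3 + α + 1, α^3 + α^2 + 1.
None of them divide P (all give nonzero remainder).
No irreducible factor of degree ≤ 3 exists, so P is irreducible over GF(2).

Yes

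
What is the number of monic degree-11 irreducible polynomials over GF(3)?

16104

By the necklace-counting formula, N_3(11) = (1/11) Σ_{d|11} μ(11/d)·3^d.
Divisors of 11: 1, 11; μ(11/d) for each: -1, 1.
Σ = − 3^1 + 3^11 = 177144.
N = 177144/11 = 16104.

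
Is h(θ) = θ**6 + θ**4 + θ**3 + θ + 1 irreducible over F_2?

Yes

Check for roots in F_2: h(0) = 1; h(1) = 1.
No roots, so no linear factors.
Monic irreducibles of degree 2 over GF(2): θ**2 + θ + 1.
None of them divide h (all give nonzero remainder).
Monic irreducibles of degree 3 over GF(2): θ**3 + θ + 1, θ**3 + θ**2 + 1.
None of them divide h (all give nonzero remainder).
No irreducible factor of degree ≤ 3 exists, so h is irreducible over GF(2).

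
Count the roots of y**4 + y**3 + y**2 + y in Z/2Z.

Write P(y) = y**4 + y**3 + y**2 + y.
Evaluate at each of the 2 elements of Z/2Z:
P(0) = 0 → root; P(1) = 0 → root.
Roots: {0, 1}.

2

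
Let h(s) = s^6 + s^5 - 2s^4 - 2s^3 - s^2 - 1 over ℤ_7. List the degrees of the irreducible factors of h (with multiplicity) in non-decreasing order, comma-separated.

2, 4

Complete factorization: h(s) = (s^2 + s - 3)·(s^4 + s^2 - 3s - 2).
Factor degrees with multiplicity: 2 + 4 = 6.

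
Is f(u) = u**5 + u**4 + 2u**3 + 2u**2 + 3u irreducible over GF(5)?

Check for roots in GF(5): f(0) = 0 → root; f(1) = 4; f(2) = 3; f(3) = 0 → root; f(4) = 2.
f(0) = 0, so (u) divides f(u); f is reducible.

No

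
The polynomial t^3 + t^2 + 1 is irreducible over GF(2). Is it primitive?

Write f(t) = t^3 + t^2 + 1.
|GF(2^3)^×| = 2^3 − 1 = 7. Prime factorization: 7 = 7.
f is primitive ⇔ t has order 7 in GF(2)[t]/(f), i.e. t^(7/q) ≠ 1 for each prime q | 7.
t^(1) mod f = t.
None equal 1, so t has full order 7; f is primitive.

Yes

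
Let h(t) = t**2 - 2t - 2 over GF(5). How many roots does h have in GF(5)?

0

Evaluate at each of the 5 elements of GF(5):
h(0) = 3; h(1) = 2; h(2) = 3; h(3) = 1; h(4) = 1.
No element is a root.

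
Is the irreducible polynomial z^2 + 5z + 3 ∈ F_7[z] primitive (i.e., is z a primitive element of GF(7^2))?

Yes

Write f(z) = z^2 + 5z + 3.
|GF(7^2)^×| = 7^2 − 1 = 48. Prime factorization: 48 = 2^4·3.
f is primitive ⇔ z has order 48 in GF(7)[z]/(f), i.e. z^(48/q) ≠ 1 for each prime q | 48.
z^(24) mod f = 6.
z^(16) mod f = 2.
None equal 1, so z has full order 48; f is primitive.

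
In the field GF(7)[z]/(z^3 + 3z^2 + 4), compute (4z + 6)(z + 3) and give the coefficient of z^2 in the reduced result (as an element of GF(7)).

Multiply in GF(7)[z]: (4z + 6)·(z + 3) = 4z^2 + 4z + 4.
Reduced: 4z^2 + 4z + 4.

4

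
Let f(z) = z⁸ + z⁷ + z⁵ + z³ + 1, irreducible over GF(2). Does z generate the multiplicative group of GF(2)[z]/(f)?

Yes

|GF(2^8)^×| = 2^8 − 1 = 255. Prime factorization: 255 = 3·5·17.
f is primitive ⇔ z has order 255 in GF(2)[z]/(f), i.e. z^(255/q) ≠ 1 for each prime q | 255.
z^(85) mod f = z⁷ + z⁶ + z² + z.
z^(51) mod f = z⁷ + z⁶ + z⁴ + z³ + z².
z^(15) mod f = z³ + z².
None equal 1, so z has full order 255; f is primitive.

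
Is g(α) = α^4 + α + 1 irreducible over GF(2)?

Check for roots in GF(2): g(0) = 1; g(1) = 1.
No roots, so no linear factors.
Monic irreducibles of degree 2 over GF(2): α^2 + α + 1.
None of them divide g (all give nonzero remainder).
No irreducible factor of degree ≤ 2 exists, so g is irreducible over GF(2).

Yes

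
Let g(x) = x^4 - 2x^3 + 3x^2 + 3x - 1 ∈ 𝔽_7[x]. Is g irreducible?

Check for roots in 𝔽_7: g(0) = 6; g(1) = 4; g(2) = 3; g(3) = 6; g(4) = 5; g(5) = 2; g(6) = 2.
No roots, so no linear factors.
Degree-2 irreducible divisors: test the 21 monic irreducibles of degree 2 over GF(7).
None of them divide g (all give nonzero remainder).
No irreducible factor of degree ≤ 2 exists, so g is irreducible over GF(7).

Yes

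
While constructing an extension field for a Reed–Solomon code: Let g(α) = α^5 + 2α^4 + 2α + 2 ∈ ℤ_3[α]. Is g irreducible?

Check for roots in ℤ_3: g(0) = 2; g(1) = 1; g(2) = 1.
No roots, so no linear factors.
Monic irreducibles of degree 2 over GF(3): α^2 + 1, α^2 + α + 2, α^2 + 2α + 2.
None of them divide g (all give nonzero remainder).
No irreducible factor of degree ≤ 2 exists, so g is irreducible over GF(3).

Yes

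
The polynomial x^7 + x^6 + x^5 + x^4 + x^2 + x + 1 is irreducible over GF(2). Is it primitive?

Write f(x) = x^7 + x^6 + x^5 + x^4 + x^2 + x + 1.
|GF(2^7)^×| = 2^7 − 1 = 127. Prime factorization: 127 = 127.
f is primitive ⇔ x has order 127 in GF(2)[x]/(f), i.e. x^(127/q) ≠ 1 for each prime q | 127.
x^(1) mod f = x.
None equal 1, so x has full order 127; f is primitive.

Yes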